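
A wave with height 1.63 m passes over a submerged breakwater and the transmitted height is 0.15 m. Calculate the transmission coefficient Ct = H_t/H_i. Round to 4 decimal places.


Ct = H_t / H_i
Ct = 0.15 / 1.63
Ct = 0.0920

0.0920


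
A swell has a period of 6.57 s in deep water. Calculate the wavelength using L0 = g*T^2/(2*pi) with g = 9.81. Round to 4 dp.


L0 = g * T^2 / (2 * pi)
L0 = 9.81 * 6.57^2 / (2 * pi)
L0 = 9.81 * 43.1649 / 6.28319
L0 = 423.4477 / 6.28319
L0 = 67.3938 m

67.3938


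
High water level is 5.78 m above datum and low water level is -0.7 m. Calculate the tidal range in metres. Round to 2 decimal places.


Tidal range = High water - Low water
Tidal range = 5.78 - (-0.7)
Tidal range = 6.48 m

6.48


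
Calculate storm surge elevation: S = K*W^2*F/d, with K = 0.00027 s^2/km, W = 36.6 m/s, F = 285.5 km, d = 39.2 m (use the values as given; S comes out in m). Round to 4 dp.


S = K * W^2 * F / d
W^2 = 36.6^2 = 1339.56
S = 0.00027 * 1339.56 * 285.5 / 39.2
Numerator = 0.00027 * 1339.56 * 285.5 = 103.259983
S = 103.259983 / 39.2 = 2.6342 m

2.6342


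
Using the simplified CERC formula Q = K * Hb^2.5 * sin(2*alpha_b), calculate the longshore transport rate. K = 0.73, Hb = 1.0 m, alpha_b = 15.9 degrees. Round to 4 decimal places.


Q = K * Hb^2.5 * sin(2 * alpha_b)
Hb^2.5 = 1.0^2.5 = 1.000000
sin(2 * 15.9) = sin(31.8) = 0.526956
Q = 0.73 * 1.000000 * 0.526956
Q = 0.3847 m^3/s

0.3847


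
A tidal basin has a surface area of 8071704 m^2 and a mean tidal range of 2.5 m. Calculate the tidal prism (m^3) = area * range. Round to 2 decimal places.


Tidal prism = Area * Tidal range
P = 8071704 * 2.5
P = 20179260.00 m^3

20179260.00


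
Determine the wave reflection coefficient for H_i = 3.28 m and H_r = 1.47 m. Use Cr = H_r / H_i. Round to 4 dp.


Cr = H_r / H_i
Cr = 1.47 / 3.28
Cr = 0.4482

0.4482


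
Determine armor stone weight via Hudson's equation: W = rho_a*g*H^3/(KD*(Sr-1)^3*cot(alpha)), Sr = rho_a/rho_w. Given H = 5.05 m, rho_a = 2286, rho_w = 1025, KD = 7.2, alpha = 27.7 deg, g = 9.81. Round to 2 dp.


Sr = rho_a / rho_w = 2286 / 1025 = 2.230244
(Sr - 1) = 1.230244
(Sr - 1)^3 = 1.861974
cot(27.7) = 1 / tan(27.7) = 1 / 0.525012 = 1.904719
Numerator = 2286 * 9.81 * 5.05^3 = 2888147.4905
Denominator = 7.2 * 1.861974 * 1.904719 = 25.535076
W = 2888147.4905 / 25.535076
W = 113105.11 N

113105.11


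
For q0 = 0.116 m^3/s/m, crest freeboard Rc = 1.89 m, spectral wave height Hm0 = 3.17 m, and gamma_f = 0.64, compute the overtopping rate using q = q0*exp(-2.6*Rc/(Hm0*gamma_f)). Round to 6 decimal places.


q = q0 * exp(-2.6 * Rc / (Hm0 * gamma_f))
Exponent = -2.6 * 1.89 / (3.17 * 0.64)
= -2.6 * 1.89 / 2.0288
= -2.422121
exp(-2.422121) = 0.088733
q = 0.116 * 0.088733
q = 0.010293 m^3/s/m

0.010293


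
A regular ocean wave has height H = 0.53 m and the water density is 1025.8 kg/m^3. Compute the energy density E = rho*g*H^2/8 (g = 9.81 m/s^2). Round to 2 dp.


E = (1/8) * rho * g * H^2
E = (1/8) * 1025.8 * 9.81 * 0.53^2
E = 0.125 * 1025.8 * 9.81 * 0.2809
E = 353.34 J/m^2

353.34


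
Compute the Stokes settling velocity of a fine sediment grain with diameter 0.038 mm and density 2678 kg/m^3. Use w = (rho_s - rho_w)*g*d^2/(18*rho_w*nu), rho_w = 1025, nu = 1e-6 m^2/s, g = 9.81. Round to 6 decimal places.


w = (rho_s - rho_w) * g * d^2 / (18 * rho_w * nu)
d = 0.038 mm = 0.000038 m
rho_s - rho_w = 2678 - 1025 = 1653
Numerator = 1653 * 9.81 * (0.000038)^2 = 0.000023415803
Denominator = 18 * 1025 * 1e-6 = 0.018450
w = 0.001269 m/s

0.001269


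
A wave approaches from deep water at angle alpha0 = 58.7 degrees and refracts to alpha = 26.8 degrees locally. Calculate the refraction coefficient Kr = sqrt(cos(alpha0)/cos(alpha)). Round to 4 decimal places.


Kr = sqrt(cos(alpha0) / cos(alpha))
cos(58.7) = 0.519519
cos(26.8) = 0.892586
Kr = sqrt(0.519519 / 0.892586)
Kr = sqrt(0.582038)
Kr = 0.7629

0.7629


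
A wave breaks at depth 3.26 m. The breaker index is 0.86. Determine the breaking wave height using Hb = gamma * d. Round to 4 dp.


Hb = gamma * d
Hb = 0.86 * 3.26
Hb = 2.8036 m

2.8036


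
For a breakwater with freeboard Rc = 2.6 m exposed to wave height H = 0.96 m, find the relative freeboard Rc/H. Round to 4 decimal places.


Relative freeboard = Rc / H
= 2.6 / 0.96
= 2.7083

2.7083


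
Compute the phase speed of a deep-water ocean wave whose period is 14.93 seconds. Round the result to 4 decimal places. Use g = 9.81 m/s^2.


We use the deep-water celerity formula:
C = g * T / (2 * pi)
C = 9.81 * 14.93 / (2 * 3.14159...)
C = 146.463300 / 6.283185
C = 23.3104 m/s

23.3104


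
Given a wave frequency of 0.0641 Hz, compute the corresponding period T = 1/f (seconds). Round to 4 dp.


T = 1 / f
T = 1 / 0.0641
T = 15.6006 s

15.6006


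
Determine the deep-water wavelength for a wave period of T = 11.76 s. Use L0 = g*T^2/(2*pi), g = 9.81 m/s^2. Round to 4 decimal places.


L0 = g * T^2 / (2 * pi)
L0 = 9.81 * 11.76^2 / (2 * pi)
L0 = 9.81 * 138.2976 / 6.28319
L0 = 1356.6995 / 6.28319
L0 = 215.9254 m

215.9254


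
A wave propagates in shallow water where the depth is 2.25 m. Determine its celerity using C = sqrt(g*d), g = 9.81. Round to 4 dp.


Using the shallow-water approximation:
C = sqrt(g * d) = sqrt(9.81 * 2.25)
C = sqrt(22.0725)
C = 4.6981 m/s

4.6981


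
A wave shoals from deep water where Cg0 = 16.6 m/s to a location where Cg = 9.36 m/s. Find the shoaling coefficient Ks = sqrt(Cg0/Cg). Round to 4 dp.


Ks = sqrt(Cg0 / Cg)
Ks = sqrt(16.6 / 9.36)
Ks = sqrt(1.7735)
Ks = 1.3317

1.3317


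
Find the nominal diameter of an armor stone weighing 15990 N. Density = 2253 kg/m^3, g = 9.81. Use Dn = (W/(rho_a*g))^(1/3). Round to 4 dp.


V = W / (rho_a * g)
V = 15990 / (2253 * 9.81)
V = 15990 / 22101.93
V = 0.723466 m^3
Dn = V^(1/3) = 0.723466^(1/3)
Dn = 0.8977 m

0.8977


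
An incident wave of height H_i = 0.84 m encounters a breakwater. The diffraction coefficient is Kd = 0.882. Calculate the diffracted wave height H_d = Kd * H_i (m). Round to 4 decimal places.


H_d = Kd * H_i
H_d = 0.882 * 0.84
H_d = 0.7409 m

0.7409


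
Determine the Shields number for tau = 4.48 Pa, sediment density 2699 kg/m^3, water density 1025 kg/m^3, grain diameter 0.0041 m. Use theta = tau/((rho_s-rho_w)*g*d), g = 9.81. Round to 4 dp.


theta = tau / ((rho_s - rho_w) * g * d)
rho_s - rho_w = 2699 - 1025 = 1674
Denominator = 1674 * 9.81 * 0.0041 = 67.329954
theta = 4.48 / 67.329954
theta = 0.0665

0.0665


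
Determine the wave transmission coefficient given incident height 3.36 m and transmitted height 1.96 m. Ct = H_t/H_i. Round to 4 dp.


Ct = H_t / H_i
Ct = 1.96 / 3.36
Ct = 0.5833

0.5833


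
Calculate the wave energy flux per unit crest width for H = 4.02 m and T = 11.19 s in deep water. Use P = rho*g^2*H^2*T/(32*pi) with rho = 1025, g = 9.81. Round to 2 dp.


P = rho * g^2 * H^2 * T / (32 * pi)
P = 1025 * 9.81^2 * 4.02^2 * 11.19 / (32 * pi)
P = 1025 * 96.2361 * 16.1604 * 11.19 / 100.53096
P = 177437.01 W/m

177437.01


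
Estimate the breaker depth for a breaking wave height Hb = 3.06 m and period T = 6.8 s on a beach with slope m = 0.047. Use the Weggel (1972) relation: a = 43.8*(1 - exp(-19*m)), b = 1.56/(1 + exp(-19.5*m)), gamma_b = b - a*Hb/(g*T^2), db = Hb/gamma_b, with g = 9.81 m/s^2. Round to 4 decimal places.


a = 43.8 * (1 - exp(-19 * m))
exp(-19 * 0.047) = exp(-0.8930) = 0.409426
a = 43.8 * (1 - 0.409426) = 25.867157
b = 1.56 / (1 + exp(-19.5 * m))
exp(-19.5 * 0.047) = exp(-0.9165) = 0.399916
b = 1.56 / (1 + 0.399916) = 1.114352
Hb / (g * T^2) = 3.06 / (9.81 * 6.8^2) = 3.06 / 453.6144 = 0.00674582
gamma_b = b - a * Hb/(g*T^2) = 1.114352 - 25.867157 * 0.00674582 = 0.939857
db = Hb / gamma_b = 3.06 / 0.939857
db = 3.2558 m

3.2558


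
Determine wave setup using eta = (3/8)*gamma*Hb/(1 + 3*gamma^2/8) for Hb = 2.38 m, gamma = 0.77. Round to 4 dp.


eta = (3/8) * gamma * Hb / (1 + 3*gamma^2/8)
Numerator = (3/8) * 0.77 * 2.38 = 0.687225
Denominator = 1 + 3*0.77^2/8 = 1 + 0.222338 = 1.222338
eta = 0.687225 / 1.222338
eta = 0.5622 m

0.5622


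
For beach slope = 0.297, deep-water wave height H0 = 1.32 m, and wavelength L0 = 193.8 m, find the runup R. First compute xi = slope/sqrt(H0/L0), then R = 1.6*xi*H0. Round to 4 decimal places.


xi = slope / sqrt(H0/L0)
H0/L0 = 1.32/193.8 = 0.006811
sqrt(0.006811) = 0.082530
xi = 0.297 / 0.082530 = 3.598706
R = 1.6 * xi * H0 = 1.6 * 3.598706 * 1.32
R = 7.6005 m

7.6005


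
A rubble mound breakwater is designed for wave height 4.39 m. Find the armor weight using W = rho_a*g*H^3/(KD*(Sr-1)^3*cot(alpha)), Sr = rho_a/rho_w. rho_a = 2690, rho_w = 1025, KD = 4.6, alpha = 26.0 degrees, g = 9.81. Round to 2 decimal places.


Sr = rho_a / rho_w = 2690 / 1025 = 2.624390
(Sr - 1) = 1.624390
(Sr - 1)^3 = 4.286187
cot(26.0) = 1 / tan(26.0) = 1 / 0.487733 = 2.050304
Numerator = 2690 * 9.81 * 4.39^3 = 2232620.1914
Denominator = 4.6 * 4.286187 * 2.050304 = 40.424734
W = 2232620.1914 / 40.424734
W = 55229.06 N

55229.06


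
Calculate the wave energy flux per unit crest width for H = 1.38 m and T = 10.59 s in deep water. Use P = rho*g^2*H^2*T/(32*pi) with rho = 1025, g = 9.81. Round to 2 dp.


P = rho * g^2 * H^2 * T / (32 * pi)
P = 1025 * 9.81^2 * 1.38^2 * 10.59 / (32 * pi)
P = 1025 * 96.2361 * 1.9044 * 10.59 / 100.53096
P = 19788.65 W/m

19788.65


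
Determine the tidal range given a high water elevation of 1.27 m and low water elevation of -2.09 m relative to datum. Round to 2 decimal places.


Tidal range = High water - Low water
Tidal range = 1.27 - (-2.09)
Tidal range = 3.36 m

3.36


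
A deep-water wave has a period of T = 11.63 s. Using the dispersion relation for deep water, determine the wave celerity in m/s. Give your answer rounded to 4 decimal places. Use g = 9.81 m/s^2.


We use the deep-water celerity formula:
C = g * T / (2 * pi)
C = 9.81 * 11.63 / (2 * 3.14159...)
C = 114.090300 / 6.283185
C = 18.1580 m/s

18.1580


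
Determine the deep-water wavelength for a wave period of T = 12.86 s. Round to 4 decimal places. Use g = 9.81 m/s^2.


L0 = g * T^2 / (2 * pi)
L0 = 9.81 * 12.86^2 / (2 * pi)
L0 = 9.81 * 165.3796 / 6.28319
L0 = 1622.3739 / 6.28319
L0 = 258.2088 m

258.2088


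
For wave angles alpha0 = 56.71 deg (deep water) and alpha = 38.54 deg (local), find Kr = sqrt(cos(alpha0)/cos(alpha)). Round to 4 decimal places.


Kr = sqrt(cos(alpha0) / cos(alpha))
cos(56.71) = 0.548877
cos(38.54) = 0.782173
Kr = sqrt(0.548877 / 0.782173)
Kr = sqrt(0.701733)
Kr = 0.8377

0.8377


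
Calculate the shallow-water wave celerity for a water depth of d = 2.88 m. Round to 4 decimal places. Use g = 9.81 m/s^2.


Using the shallow-water approximation:
C = sqrt(g * d) = sqrt(9.81 * 2.88)
C = sqrt(28.2528)
C = 5.3153 m/s

5.3153


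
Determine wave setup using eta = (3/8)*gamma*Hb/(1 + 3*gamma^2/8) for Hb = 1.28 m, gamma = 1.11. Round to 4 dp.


eta = (3/8) * gamma * Hb / (1 + 3*gamma^2/8)
Numerator = (3/8) * 1.11 * 1.28 = 0.532800
Denominator = 1 + 3*1.11^2/8 = 1 + 0.462038 = 1.462038
eta = 0.532800 / 1.462038
eta = 0.3644 m

0.3644


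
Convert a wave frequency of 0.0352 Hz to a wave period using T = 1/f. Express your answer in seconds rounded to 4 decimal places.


T = 1 / f
T = 1 / 0.0352
T = 28.4091 s

28.4091


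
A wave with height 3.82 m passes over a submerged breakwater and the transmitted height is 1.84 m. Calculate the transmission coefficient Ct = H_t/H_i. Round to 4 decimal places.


Ct = H_t / H_i
Ct = 1.84 / 3.82
Ct = 0.4817

0.4817


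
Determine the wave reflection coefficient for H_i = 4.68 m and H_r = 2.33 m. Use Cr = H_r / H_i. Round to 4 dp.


Cr = H_r / H_i
Cr = 2.33 / 4.68
Cr = 0.4979

0.4979


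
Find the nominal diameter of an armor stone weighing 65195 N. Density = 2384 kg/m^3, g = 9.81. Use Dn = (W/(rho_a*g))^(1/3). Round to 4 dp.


V = W / (rho_a * g)
V = 65195 / (2384 * 9.81)
V = 65195 / 23387.04
V = 2.787655 m^3
Dn = V^(1/3) = 2.787655^(1/3)
Dn = 1.4074 m

1.4074


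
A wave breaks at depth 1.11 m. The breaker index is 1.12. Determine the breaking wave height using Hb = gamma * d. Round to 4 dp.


Hb = gamma * d
Hb = 1.12 * 1.11
Hb = 1.2432 m

1.2432


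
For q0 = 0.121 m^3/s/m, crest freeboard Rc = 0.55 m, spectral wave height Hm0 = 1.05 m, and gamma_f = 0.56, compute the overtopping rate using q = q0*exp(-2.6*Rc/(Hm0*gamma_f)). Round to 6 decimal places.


q = q0 * exp(-2.6 * Rc / (Hm0 * gamma_f))
Exponent = -2.6 * 0.55 / (1.05 * 0.56)
= -2.6 * 0.55 / 0.5880
= -2.431973
exp(-2.431973) = 0.087863
q = 0.121 * 0.087863
q = 0.010631 m^3/s/m

0.010631


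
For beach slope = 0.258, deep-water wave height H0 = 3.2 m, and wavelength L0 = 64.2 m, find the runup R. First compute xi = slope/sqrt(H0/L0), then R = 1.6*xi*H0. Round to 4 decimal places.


xi = slope / sqrt(H0/L0)
H0/L0 = 3.2/64.2 = 0.049844
sqrt(0.049844) = 0.223258
xi = 0.258 / 0.223258 = 1.155612
R = 1.6 * xi * H0 = 1.6 * 1.155612 * 3.2
R = 5.9167 m

5.9167


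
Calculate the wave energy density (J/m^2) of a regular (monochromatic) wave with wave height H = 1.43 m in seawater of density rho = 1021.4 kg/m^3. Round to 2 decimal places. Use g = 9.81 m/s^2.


E = (1/8) * rho * g * H^2
E = (1/8) * 1021.4 * 9.81 * 1.43^2
E = 0.125 * 1021.4 * 9.81 * 2.0449
E = 2561.22 J/m^2

2561.22


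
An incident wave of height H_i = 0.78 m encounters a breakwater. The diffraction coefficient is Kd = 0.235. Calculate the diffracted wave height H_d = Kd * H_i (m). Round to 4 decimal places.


H_d = Kd * H_i
H_d = 0.235 * 0.78
H_d = 0.1833 m

0.1833


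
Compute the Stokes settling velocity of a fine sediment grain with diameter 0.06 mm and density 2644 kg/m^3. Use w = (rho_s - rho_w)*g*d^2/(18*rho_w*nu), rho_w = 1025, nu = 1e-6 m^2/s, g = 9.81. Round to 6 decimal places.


w = (rho_s - rho_w) * g * d^2 / (18 * rho_w * nu)
d = 0.06 mm = 0.000060 m
rho_s - rho_w = 2644 - 1025 = 1619
Numerator = 1619 * 9.81 * (0.000060)^2 = 0.000057176604
Denominator = 18 * 1025 * 1e-6 = 0.018450
w = 0.003099 m/s

0.003099


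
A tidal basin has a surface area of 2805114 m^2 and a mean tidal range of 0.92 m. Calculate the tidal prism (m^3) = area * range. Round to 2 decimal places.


Tidal prism = Area * Tidal range
P = 2805114 * 0.92
P = 2580704.88 m^3

2580704.88


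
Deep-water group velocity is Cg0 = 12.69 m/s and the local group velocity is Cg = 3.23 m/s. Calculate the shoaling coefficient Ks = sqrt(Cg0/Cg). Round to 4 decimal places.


Ks = sqrt(Cg0 / Cg)
Ks = sqrt(12.69 / 3.23)
Ks = sqrt(3.9288)
Ks = 1.9821

1.9821


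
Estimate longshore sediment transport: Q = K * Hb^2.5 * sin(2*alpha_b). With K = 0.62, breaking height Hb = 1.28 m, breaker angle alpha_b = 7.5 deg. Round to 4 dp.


Q = K * Hb^2.5 * sin(2 * alpha_b)
Hb^2.5 = 1.28^2.5 = 1.853638
sin(2 * 7.5) = sin(15.0) = 0.258819
Q = 0.62 * 1.853638 * 0.258819
Q = 0.2974 m^3/s

0.2974


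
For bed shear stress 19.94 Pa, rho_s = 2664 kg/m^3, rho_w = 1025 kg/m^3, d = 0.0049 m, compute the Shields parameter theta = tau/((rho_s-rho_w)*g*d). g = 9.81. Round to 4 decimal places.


theta = tau / ((rho_s - rho_w) * g * d)
rho_s - rho_w = 2664 - 1025 = 1639
Denominator = 1639 * 9.81 * 0.0049 = 78.785091
theta = 19.94 / 78.785091
theta = 0.2531

0.2531


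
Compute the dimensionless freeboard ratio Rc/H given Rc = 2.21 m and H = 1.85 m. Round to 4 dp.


Relative freeboard = Rc / H
= 2.21 / 1.85
= 1.1946

1.1946


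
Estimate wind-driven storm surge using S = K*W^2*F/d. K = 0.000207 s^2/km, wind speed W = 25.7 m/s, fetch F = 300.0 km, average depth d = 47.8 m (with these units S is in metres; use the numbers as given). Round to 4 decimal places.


S = K * W^2 * F / d
W^2 = 25.7^2 = 660.49
S = 0.000207 * 660.49 * 300.0 / 47.8
Numerator = 0.000207 * 660.49 * 300.0 = 41.016429
S = 41.016429 / 47.8 = 0.8581 m

0.8581


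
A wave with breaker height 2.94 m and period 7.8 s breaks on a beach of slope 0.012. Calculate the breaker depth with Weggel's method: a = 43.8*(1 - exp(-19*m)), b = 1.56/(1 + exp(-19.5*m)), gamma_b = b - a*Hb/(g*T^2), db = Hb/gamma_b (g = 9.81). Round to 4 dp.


a = 43.8 * (1 - exp(-19 * m))
exp(-19 * 0.012) = exp(-0.2280) = 0.796124
a = 43.8 * (1 - 0.796124) = 8.929757
b = 1.56 / (1 + exp(-19.5 * m))
exp(-19.5 * 0.012) = exp(-0.2340) = 0.791362
b = 1.56 / (1 + 0.791362) = 0.870846
Hb / (g * T^2) = 2.94 / (9.81 * 7.8^2) = 2.94 / 596.8404 = 0.00492594
gamma_b = b - a * Hb/(g*T^2) = 0.870846 - 8.929757 * 0.00492594 = 0.826858
db = Hb / gamma_b = 2.94 / 0.826858
db = 3.5556 m

3.5556


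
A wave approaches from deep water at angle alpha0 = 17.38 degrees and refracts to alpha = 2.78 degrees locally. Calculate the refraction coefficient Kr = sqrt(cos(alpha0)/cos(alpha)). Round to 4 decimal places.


Kr = sqrt(cos(alpha0) / cos(alpha))
cos(17.38) = 0.954345
cos(2.78) = 0.998823
Kr = sqrt(0.954345 / 0.998823)
Kr = sqrt(0.955469)
Kr = 0.9775

0.9775


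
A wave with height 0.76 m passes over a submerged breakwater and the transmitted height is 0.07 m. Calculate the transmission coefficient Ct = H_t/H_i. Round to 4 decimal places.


Ct = H_t / H_i
Ct = 0.07 / 0.76
Ct = 0.0921

0.0921


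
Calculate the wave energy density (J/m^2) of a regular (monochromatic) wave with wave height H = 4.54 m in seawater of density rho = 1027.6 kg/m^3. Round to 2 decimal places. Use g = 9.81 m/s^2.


E = (1/8) * rho * g * H^2
E = (1/8) * 1027.6 * 9.81 * 4.54^2
E = 0.125 * 1027.6 * 9.81 * 20.6116
E = 25972.56 J/m^2

25972.56


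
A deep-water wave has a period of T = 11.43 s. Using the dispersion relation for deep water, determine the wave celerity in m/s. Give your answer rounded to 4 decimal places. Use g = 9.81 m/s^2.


We use the deep-water celerity formula:
C = g * T / (2 * pi)
C = 9.81 * 11.43 / (2 * 3.14159...)
C = 112.128300 / 6.283185
C = 17.8458 m/s

17.8458


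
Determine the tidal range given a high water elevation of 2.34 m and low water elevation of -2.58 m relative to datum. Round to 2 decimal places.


Tidal range = High water - Low water
Tidal range = 2.34 - (-2.58)
Tidal range = 4.92 m

4.92


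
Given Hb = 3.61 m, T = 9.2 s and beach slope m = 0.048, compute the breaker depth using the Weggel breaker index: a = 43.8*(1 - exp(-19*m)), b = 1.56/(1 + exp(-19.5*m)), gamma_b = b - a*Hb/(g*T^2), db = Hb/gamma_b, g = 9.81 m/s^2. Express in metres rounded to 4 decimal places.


a = 43.8 * (1 - exp(-19 * m))
exp(-19 * 0.048) = exp(-0.9120) = 0.401720
a = 43.8 * (1 - 0.401720) = 26.204665
b = 1.56 / (1 + exp(-19.5 * m))
exp(-19.5 * 0.048) = exp(-0.9360) = 0.392193
b = 1.56 / (1 + 0.392193) = 1.120534
Hb / (g * T^2) = 3.61 / (9.81 * 9.2^2) = 3.61 / 830.3184 = 0.00434773
gamma_b = b - a * Hb/(g*T^2) = 1.120534 - 26.204665 * 0.00434773 = 1.006603
db = Hb / gamma_b = 3.61 / 1.006603
db = 3.5863 m

3.5863


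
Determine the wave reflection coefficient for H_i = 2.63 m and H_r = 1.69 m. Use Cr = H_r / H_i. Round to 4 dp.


Cr = H_r / H_i
Cr = 1.69 / 2.63
Cr = 0.6426

0.6426


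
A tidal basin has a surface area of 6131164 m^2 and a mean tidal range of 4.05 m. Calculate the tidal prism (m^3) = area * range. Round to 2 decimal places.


Tidal prism = Area * Tidal range
P = 6131164 * 4.05
P = 24831214.20 m^3

24831214.20


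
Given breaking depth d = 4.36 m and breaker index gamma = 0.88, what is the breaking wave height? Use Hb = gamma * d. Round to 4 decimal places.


Hb = gamma * d
Hb = 0.88 * 4.36
Hb = 3.8368 m

3.8368


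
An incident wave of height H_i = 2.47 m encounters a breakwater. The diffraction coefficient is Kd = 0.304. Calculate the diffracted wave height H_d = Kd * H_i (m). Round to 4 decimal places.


H_d = Kd * H_i
H_d = 0.304 * 2.47
H_d = 0.7509 m

0.7509


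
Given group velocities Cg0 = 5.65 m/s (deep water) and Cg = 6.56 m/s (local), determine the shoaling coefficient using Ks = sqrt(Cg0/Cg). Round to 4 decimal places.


Ks = sqrt(Cg0 / Cg)
Ks = sqrt(5.65 / 6.56)
Ks = sqrt(0.8613)
Ks = 0.9281

0.9281


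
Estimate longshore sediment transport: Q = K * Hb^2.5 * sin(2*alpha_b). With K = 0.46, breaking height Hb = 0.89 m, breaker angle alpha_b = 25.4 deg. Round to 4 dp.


Q = K * Hb^2.5 * sin(2 * alpha_b)
Hb^2.5 = 0.89^2.5 = 0.747266
sin(2 * 25.4) = sin(50.8) = 0.774944
Q = 0.46 * 0.747266 * 0.774944
Q = 0.2664 m^3/s

0.2664


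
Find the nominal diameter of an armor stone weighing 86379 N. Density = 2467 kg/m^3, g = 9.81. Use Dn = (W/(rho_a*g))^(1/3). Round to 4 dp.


V = W / (rho_a * g)
V = 86379 / (2467 * 9.81)
V = 86379 / 24201.27
V = 3.569193 m^3
Dn = V^(1/3) = 3.569193^(1/3)
Dn = 1.5282 m

1.5282


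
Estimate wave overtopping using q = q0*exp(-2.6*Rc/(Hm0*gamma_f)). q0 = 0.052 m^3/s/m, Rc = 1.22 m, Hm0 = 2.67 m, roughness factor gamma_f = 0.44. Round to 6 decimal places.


q = q0 * exp(-2.6 * Rc / (Hm0 * gamma_f))
Exponent = -2.6 * 1.22 / (2.67 * 0.44)
= -2.6 * 1.22 / 1.1748
= -2.700034
exp(-2.700034) = 0.067203
q = 0.052 * 0.067203
q = 0.003495 m^3/s/m

0.003495


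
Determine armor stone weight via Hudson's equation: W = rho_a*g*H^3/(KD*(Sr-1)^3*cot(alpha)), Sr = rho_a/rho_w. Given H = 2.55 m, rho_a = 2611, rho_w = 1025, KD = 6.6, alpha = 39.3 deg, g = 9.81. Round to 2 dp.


Sr = rho_a / rho_w = 2611 / 1025 = 2.547317
(Sr - 1) = 1.547317
(Sr - 1)^3 = 3.704571
cot(39.3) = 1 / tan(39.3) = 1 / 0.818491 = 1.221761
Numerator = 2611 * 9.81 * 2.55^3 = 424713.8469
Denominator = 6.6 * 3.704571 * 1.221761 = 29.872271
W = 424713.8469 / 29.872271
W = 14217.66 N

14217.66


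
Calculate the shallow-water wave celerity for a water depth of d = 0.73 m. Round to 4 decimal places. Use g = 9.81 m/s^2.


Using the shallow-water approximation:
C = sqrt(g * d) = sqrt(9.81 * 0.73)
C = sqrt(7.1613)
C = 2.6761 m/s

2.6761


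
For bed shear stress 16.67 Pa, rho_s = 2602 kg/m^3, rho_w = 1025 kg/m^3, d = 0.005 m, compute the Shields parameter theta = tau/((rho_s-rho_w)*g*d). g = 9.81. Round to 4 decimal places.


theta = tau / ((rho_s - rho_w) * g * d)
rho_s - rho_w = 2602 - 1025 = 1577
Denominator = 1577 * 9.81 * 0.005 = 77.351850
theta = 16.67 / 77.351850
theta = 0.2155

0.2155


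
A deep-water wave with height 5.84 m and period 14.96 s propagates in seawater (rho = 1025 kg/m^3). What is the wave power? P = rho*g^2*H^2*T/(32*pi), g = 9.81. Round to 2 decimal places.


P = rho * g^2 * H^2 * T / (32 * pi)
P = 1025 * 9.81^2 * 5.84^2 * 14.96 / (32 * pi)
P = 1025 * 96.2361 * 34.1056 * 14.96 / 100.53096
P = 500632.82 W/m

500632.82


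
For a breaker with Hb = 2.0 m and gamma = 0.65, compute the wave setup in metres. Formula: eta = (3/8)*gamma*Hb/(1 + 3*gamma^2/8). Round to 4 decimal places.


eta = (3/8) * gamma * Hb / (1 + 3*gamma^2/8)
Numerator = (3/8) * 0.65 * 2.0 = 0.487500
Denominator = 1 + 3*0.65^2/8 = 1 + 0.158438 = 1.158438
eta = 0.487500 / 1.158438
eta = 0.4208 m

0.4208


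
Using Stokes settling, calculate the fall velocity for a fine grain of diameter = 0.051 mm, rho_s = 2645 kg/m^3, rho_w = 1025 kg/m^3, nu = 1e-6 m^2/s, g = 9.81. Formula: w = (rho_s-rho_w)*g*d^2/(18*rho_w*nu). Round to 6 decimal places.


w = (rho_s - rho_w) * g * d^2 / (18 * rho_w * nu)
d = 0.051 mm = 0.000051 m
rho_s - rho_w = 2645 - 1025 = 1620
Numerator = 1620 * 9.81 * (0.000051)^2 = 0.000041335612
Denominator = 18 * 1025 * 1e-6 = 0.018450
w = 0.002240 m/s

0.002240


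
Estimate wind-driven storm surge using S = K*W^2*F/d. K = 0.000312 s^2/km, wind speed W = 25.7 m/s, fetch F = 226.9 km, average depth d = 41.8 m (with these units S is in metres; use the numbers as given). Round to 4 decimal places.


S = K * W^2 * F / d
W^2 = 25.7^2 = 660.49
S = 0.000312 * 660.49 * 226.9 / 41.8
Numerator = 0.000312 * 660.49 * 226.9 = 46.757936
S = 46.757936 / 41.8 = 1.1186 m

1.1186


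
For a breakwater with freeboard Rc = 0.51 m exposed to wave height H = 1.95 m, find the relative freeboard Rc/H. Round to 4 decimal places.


Relative freeboard = Rc / H
= 0.51 / 1.95
= 0.2615

0.2615


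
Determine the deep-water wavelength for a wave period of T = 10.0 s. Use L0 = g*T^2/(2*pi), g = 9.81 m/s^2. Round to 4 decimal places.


L0 = g * T^2 / (2 * pi)
L0 = 9.81 * 10.0^2 / (2 * pi)
L0 = 9.81 * 100.0000 / 6.28319
L0 = 981.0000 / 6.28319
L0 = 156.1310 m

156.1310


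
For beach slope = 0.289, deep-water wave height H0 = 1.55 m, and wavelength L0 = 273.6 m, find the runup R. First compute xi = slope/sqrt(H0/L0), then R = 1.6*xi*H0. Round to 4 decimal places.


xi = slope / sqrt(H0/L0)
H0/L0 = 1.55/273.6 = 0.005665
sqrt(0.005665) = 0.075268
xi = 0.289 / 0.075268 = 3.839636
R = 1.6 * xi * H0 = 1.6 * 3.839636 * 1.55
R = 9.5223 m

9.5223


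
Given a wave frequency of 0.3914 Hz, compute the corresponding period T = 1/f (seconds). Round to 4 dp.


T = 1 / f
T = 1 / 0.3914
T = 2.5549 s

2.5549


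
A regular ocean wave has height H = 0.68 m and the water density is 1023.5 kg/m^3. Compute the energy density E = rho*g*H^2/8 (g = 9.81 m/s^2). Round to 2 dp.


E = (1/8) * rho * g * H^2
E = (1/8) * 1023.5 * 9.81 * 0.68^2
E = 0.125 * 1023.5 * 9.81 * 0.4624
E = 580.34 J/m^2

580.34


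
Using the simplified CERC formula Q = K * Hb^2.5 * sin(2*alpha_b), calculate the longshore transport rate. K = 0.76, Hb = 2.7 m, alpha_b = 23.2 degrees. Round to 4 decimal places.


Q = K * Hb^2.5 * sin(2 * alpha_b)
Hb^2.5 = 2.7^2.5 = 11.978692
sin(2 * 23.2) = sin(46.4) = 0.724172
Q = 0.76 * 11.978692 * 0.724172
Q = 6.5927 m^3/s

6.5927


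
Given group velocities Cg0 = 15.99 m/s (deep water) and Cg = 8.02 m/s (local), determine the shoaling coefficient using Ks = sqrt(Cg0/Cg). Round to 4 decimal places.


Ks = sqrt(Cg0 / Cg)
Ks = sqrt(15.99 / 8.02)
Ks = sqrt(1.9938)
Ks = 1.4120

1.4120


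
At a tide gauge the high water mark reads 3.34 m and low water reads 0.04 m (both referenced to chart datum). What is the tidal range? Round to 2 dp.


Tidal range = High water - Low water
Tidal range = 3.34 - (0.04)
Tidal range = 3.30 m

3.30


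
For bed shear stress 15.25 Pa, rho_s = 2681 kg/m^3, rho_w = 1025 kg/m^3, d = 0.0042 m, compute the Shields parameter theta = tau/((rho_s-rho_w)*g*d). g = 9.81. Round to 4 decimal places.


theta = tau / ((rho_s - rho_w) * g * d)
rho_s - rho_w = 2681 - 1025 = 1656
Denominator = 1656 * 9.81 * 0.0042 = 68.230512
theta = 15.25 / 68.230512
theta = 0.2235

0.2235


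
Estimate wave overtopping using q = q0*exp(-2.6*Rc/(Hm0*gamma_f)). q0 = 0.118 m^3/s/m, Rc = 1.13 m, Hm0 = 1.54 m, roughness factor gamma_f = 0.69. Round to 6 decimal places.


q = q0 * exp(-2.6 * Rc / (Hm0 * gamma_f))
Exponent = -2.6 * 1.13 / (1.54 * 0.69)
= -2.6 * 1.13 / 1.0626
= -2.764916
exp(-2.764916) = 0.062981
q = 0.118 * 0.062981
q = 0.007432 m^3/s/m

0.007432


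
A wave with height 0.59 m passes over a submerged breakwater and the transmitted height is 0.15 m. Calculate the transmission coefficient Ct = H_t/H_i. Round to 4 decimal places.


Ct = H_t / H_i
Ct = 0.15 / 0.59
Ct = 0.2542

0.2542


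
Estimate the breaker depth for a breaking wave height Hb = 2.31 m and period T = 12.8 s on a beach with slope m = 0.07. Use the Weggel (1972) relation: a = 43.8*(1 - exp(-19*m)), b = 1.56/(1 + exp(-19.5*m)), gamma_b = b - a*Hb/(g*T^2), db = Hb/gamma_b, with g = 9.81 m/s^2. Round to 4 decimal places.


a = 43.8 * (1 - exp(-19 * m))
exp(-19 * 0.07) = exp(-1.3300) = 0.264477
a = 43.8 * (1 - 0.264477) = 32.215896
b = 1.56 / (1 + exp(-19.5 * m))
exp(-19.5 * 0.07) = exp(-1.3650) = 0.255381
b = 1.56 / (1 + 0.255381) = 1.242651
Hb / (g * T^2) = 2.31 / (9.81 * 12.8^2) = 2.31 / 1607.2704 = 0.00143722
gamma_b = b - a * Hb/(g*T^2) = 1.242651 - 32.215896 * 0.00143722 = 1.196350
db = Hb / gamma_b = 2.31 / 1.196350
db = 1.9309 m

1.9309


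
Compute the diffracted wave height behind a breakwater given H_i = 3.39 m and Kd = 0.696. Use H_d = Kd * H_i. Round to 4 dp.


H_d = Kd * H_i
H_d = 0.696 * 3.39
H_d = 2.3594 m

2.3594


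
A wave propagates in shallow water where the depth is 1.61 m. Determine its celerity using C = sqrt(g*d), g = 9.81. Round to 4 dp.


Using the shallow-water approximation:
C = sqrt(g * d) = sqrt(9.81 * 1.61)
C = sqrt(15.7941)
C = 3.9742 m/s

3.9742


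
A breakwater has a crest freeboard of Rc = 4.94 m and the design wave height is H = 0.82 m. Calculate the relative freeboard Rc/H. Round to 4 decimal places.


Relative freeboard = Rc / H
= 4.94 / 0.82
= 6.0244

6.0244


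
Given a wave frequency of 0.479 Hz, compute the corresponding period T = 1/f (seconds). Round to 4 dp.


T = 1 / f
T = 1 / 0.479
T = 2.0877 s

2.0877


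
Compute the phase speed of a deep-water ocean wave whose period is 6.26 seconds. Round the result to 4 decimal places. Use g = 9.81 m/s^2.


We use the deep-water celerity formula:
C = g * T / (2 * pi)
C = 9.81 * 6.26 / (2 * 3.14159...)
C = 61.410600 / 6.283185
C = 9.7738 m/s

9.7738


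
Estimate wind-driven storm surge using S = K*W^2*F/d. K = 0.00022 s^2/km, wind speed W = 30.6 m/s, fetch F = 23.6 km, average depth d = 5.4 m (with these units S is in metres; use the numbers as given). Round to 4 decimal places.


S = K * W^2 * F / d
W^2 = 30.6^2 = 936.36
S = 0.00022 * 936.36 * 23.6 / 5.4
Numerator = 0.00022 * 936.36 * 23.6 = 4.861581
S = 4.861581 / 5.4 = 0.9003 m

0.9003


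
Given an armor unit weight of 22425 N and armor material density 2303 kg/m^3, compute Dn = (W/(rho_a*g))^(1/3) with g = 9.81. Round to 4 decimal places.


V = W / (rho_a * g)
V = 22425 / (2303 * 9.81)
V = 22425 / 22592.43
V = 0.992589 m^3
Dn = V^(1/3) = 0.992589^(1/3)
Dn = 0.9975 m

0.9975


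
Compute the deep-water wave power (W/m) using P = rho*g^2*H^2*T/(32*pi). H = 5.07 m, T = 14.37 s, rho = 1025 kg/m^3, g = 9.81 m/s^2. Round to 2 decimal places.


P = rho * g^2 * H^2 * T / (32 * pi)
P = 1025 * 9.81^2 * 5.07^2 * 14.37 / (32 * pi)
P = 1025 * 96.2361 * 25.7049 * 14.37 / 100.53096
P = 362438.83 W/m

362438.83


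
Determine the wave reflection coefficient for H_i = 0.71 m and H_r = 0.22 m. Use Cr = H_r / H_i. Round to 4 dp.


Cr = H_r / H_i
Cr = 0.22 / 0.71
Cr = 0.3099

0.3099


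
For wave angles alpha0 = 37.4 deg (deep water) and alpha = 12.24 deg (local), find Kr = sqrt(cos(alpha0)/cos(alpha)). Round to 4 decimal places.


Kr = sqrt(cos(alpha0) / cos(alpha))
cos(37.4) = 0.794415
cos(12.24) = 0.977268
Kr = sqrt(0.794415 / 0.977268)
Kr = sqrt(0.812893)
Kr = 0.9016

0.9016


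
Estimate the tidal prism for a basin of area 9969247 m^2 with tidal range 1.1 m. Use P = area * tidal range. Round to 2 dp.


Tidal prism = Area * Tidal range
P = 9969247 * 1.1
P = 10966171.70 m^3

10966171.70


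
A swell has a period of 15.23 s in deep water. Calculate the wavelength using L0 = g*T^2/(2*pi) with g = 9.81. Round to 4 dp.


L0 = g * T^2 / (2 * pi)
L0 = 9.81 * 15.23^2 / (2 * pi)
L0 = 9.81 * 231.9529 / 6.28319
L0 = 2275.4579 / 6.28319
L0 = 362.1504 m

362.1504


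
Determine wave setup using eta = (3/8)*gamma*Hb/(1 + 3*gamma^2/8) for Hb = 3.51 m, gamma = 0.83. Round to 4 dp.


eta = (3/8) * gamma * Hb / (1 + 3*gamma^2/8)
Numerator = (3/8) * 0.83 * 3.51 = 1.092487
Denominator = 1 + 3*0.83^2/8 = 1 + 0.258338 = 1.258338
eta = 1.092487 / 1.258338
eta = 0.8682 m

0.8682


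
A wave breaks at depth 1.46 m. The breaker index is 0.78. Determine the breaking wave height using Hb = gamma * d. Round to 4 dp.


Hb = gamma * d
Hb = 0.78 * 1.46
Hb = 1.1388 m

1.1388


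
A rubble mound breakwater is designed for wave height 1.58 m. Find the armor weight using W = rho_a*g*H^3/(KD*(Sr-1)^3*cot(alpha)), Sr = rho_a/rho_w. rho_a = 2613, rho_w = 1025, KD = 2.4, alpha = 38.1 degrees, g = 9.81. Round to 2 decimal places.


Sr = rho_a / rho_w = 2613 / 1025 = 2.549268
(Sr - 1) = 1.549268
(Sr - 1)^3 = 3.718604
cot(38.1) = 1 / tan(38.1) = 1 / 0.784100 = 1.275347
Numerator = 2613 * 9.81 * 1.58^3 = 101106.6400
Denominator = 2.4 * 3.718604 * 1.275347 = 11.382027
W = 101106.6400 / 11.382027
W = 8883.01 N

8883.01


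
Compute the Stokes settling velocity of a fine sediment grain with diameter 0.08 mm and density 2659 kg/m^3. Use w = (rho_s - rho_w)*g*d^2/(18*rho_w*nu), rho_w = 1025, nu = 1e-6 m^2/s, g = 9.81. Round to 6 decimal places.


w = (rho_s - rho_w) * g * d^2 / (18 * rho_w * nu)
d = 0.08 mm = 0.000080 m
rho_s - rho_w = 2659 - 1025 = 1634
Numerator = 1634 * 9.81 * (0.000080)^2 = 0.000102589056
Denominator = 18 * 1025 * 1e-6 = 0.018450
w = 0.005560 m/s

0.005560


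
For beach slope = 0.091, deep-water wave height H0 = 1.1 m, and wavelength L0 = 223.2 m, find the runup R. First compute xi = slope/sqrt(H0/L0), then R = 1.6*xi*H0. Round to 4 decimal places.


xi = slope / sqrt(H0/L0)
H0/L0 = 1.1/223.2 = 0.004928
sqrt(0.004928) = 0.070202
xi = 0.091 / 0.070202 = 1.296260
R = 1.6 * xi * H0 = 1.6 * 1.296260 * 1.1
R = 2.2814 m

2.2814


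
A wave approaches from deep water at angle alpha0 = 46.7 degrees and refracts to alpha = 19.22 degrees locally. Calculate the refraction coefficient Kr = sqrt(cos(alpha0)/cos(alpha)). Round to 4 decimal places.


Kr = sqrt(cos(alpha0) / cos(alpha))
cos(46.7) = 0.685818
cos(19.22) = 0.944262
Kr = sqrt(0.685818 / 0.944262)
Kr = sqrt(0.726301)
Kr = 0.8522

0.8522


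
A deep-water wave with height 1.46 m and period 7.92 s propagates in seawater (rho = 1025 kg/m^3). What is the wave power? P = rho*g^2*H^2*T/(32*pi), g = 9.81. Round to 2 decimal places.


P = rho * g^2 * H^2 * T / (32 * pi)
P = 1025 * 9.81^2 * 1.46^2 * 7.92 / (32 * pi)
P = 1025 * 96.2361 * 2.1316 * 7.92 / 100.53096
P = 16565.06 W/m

16565.06


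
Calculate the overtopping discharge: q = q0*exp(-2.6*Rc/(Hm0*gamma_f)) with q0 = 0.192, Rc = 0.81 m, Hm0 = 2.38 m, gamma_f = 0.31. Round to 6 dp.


q = q0 * exp(-2.6 * Rc / (Hm0 * gamma_f))
Exponent = -2.6 * 0.81 / (2.38 * 0.31)
= -2.6 * 0.81 / 0.7378
= -2.854432
exp(-2.854432) = 0.057589
q = 0.192 * 0.057589
q = 0.011057 m^3/s/m

0.011057


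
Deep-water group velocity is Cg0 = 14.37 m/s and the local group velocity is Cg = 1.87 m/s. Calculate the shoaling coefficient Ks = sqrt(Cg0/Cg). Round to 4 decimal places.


Ks = sqrt(Cg0 / Cg)
Ks = sqrt(14.37 / 1.87)
Ks = sqrt(7.6845)
Ks = 2.7721

2.7721


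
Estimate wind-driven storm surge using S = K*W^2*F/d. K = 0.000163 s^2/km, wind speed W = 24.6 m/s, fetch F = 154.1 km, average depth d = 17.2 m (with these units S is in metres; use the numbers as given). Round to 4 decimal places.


S = K * W^2 * F / d
W^2 = 24.6^2 = 605.16
S = 0.000163 * 605.16 * 154.1 / 17.2
Numerator = 0.000163 * 605.16 * 154.1 = 15.200590
S = 15.200590 / 17.2 = 0.8838 m

0.8838


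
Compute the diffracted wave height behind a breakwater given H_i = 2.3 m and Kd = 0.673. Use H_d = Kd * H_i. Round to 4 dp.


H_d = Kd * H_i
H_d = 0.673 * 2.3
H_d = 1.5479 m

1.5479


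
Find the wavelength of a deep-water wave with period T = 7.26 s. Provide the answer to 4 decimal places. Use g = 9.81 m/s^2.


L0 = g * T^2 / (2 * pi)
L0 = 9.81 * 7.26^2 / (2 * pi)
L0 = 9.81 * 52.7076 / 6.28319
L0 = 517.0616 / 6.28319
L0 = 82.2929 m

82.2929


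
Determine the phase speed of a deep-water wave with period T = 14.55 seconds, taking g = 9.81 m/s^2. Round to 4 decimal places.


We use the deep-water celerity formula:
C = g * T / (2 * pi)
C = 9.81 * 14.55 / (2 * 3.14159...)
C = 142.735500 / 6.283185
C = 22.7171 m/s

22.7171


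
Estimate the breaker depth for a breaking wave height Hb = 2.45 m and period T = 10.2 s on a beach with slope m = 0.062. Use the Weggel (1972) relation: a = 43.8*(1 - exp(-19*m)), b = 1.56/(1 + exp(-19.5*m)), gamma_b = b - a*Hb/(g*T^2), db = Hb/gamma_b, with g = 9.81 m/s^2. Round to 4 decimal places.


a = 43.8 * (1 - exp(-19 * m))
exp(-19 * 0.062) = exp(-1.1780) = 0.307894
a = 43.8 * (1 - 0.307894) = 30.314247
b = 1.56 / (1 + exp(-19.5 * m))
exp(-19.5 * 0.062) = exp(-1.2090) = 0.298496
b = 1.56 / (1 + 0.298496) = 1.201390
Hb / (g * T^2) = 2.45 / (9.81 * 10.2^2) = 2.45 / 1020.6324 = 0.00240047
gamma_b = b - a * Hb/(g*T^2) = 1.201390 - 30.314247 * 0.00240047 = 1.128622
db = Hb / gamma_b = 2.45 / 1.128622
db = 2.1708 m

2.1708


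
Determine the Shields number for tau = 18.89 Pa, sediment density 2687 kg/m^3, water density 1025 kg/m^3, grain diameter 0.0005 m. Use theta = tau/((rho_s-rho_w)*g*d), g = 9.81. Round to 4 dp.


theta = tau / ((rho_s - rho_w) * g * d)
rho_s - rho_w = 2687 - 1025 = 1662
Denominator = 1662 * 9.81 * 0.0005 = 8.152110
theta = 18.89 / 8.152110
theta = 2.3172

2.3172


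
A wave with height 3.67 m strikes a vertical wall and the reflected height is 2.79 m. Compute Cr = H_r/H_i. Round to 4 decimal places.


Cr = H_r / H_i
Cr = 2.79 / 3.67
Cr = 0.7602

0.7602


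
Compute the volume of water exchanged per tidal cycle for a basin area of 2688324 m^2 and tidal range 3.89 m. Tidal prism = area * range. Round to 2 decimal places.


Tidal prism = Area * Tidal range
P = 2688324 * 3.89
P = 10457580.36 m^3

10457580.36


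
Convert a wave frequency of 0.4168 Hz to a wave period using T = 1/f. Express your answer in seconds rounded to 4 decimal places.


T = 1 / f
T = 1 / 0.4168
T = 2.3992 s

2.3992


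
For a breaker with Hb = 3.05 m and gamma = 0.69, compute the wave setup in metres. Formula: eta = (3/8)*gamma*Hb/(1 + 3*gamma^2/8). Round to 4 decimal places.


eta = (3/8) * gamma * Hb / (1 + 3*gamma^2/8)
Numerator = (3/8) * 0.69 * 3.05 = 0.789187
Denominator = 1 + 3*0.69^2/8 = 1 + 0.178538 = 1.178538
eta = 0.789187 / 1.178538
eta = 0.6696 m

0.6696


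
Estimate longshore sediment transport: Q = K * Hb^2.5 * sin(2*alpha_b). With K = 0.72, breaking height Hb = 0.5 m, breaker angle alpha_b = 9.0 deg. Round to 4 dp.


Q = K * Hb^2.5 * sin(2 * alpha_b)
Hb^2.5 = 0.5^2.5 = 0.176777
sin(2 * 9.0) = sin(18.0) = 0.309017
Q = 0.72 * 0.176777 * 0.309017
Q = 0.0393 m^3/s

0.0393


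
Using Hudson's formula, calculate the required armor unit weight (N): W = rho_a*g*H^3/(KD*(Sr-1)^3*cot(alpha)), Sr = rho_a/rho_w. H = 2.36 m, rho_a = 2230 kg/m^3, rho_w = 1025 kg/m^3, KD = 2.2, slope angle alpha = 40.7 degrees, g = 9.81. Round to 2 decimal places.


Sr = rho_a / rho_w = 2230 / 1025 = 2.175610
(Sr - 1) = 1.175610
(Sr - 1)^3 = 1.624761
cot(40.7) = 1 / tan(40.7) = 1 / 0.860136 = 1.162607
Numerator = 2230 * 9.81 * 2.36^3 = 287547.6875
Denominator = 2.2 * 1.624761 * 1.162607 = 4.155710
W = 287547.6875 / 4.155710
W = 69193.39 N

69193.39


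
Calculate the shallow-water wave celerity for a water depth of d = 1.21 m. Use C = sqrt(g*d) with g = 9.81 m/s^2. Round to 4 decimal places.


Using the shallow-water approximation:
C = sqrt(g * d) = sqrt(9.81 * 1.21)
C = sqrt(11.8701)
C = 3.4453 m/s

3.4453


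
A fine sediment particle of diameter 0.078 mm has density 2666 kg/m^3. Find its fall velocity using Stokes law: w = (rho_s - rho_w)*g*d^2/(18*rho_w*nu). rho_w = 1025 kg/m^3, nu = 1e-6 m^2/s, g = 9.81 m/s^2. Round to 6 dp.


w = (rho_s - rho_w) * g * d^2 / (18 * rho_w * nu)
d = 0.078 mm = 0.000078 m
rho_s - rho_w = 2666 - 1025 = 1641
Numerator = 1641 * 9.81 * (0.000078)^2 = 0.000097941510
Denominator = 18 * 1025 * 1e-6 = 0.018450
w = 0.005308 m/s

0.005308


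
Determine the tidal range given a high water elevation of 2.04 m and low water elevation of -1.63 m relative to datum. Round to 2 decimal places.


Tidal range = High water - Low water
Tidal range = 2.04 - (-1.63)
Tidal range = 3.67 m

3.67


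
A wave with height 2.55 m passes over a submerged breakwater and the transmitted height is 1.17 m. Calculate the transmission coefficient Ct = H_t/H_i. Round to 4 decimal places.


Ct = H_t / H_i
Ct = 1.17 / 2.55
Ct = 0.4588

0.4588


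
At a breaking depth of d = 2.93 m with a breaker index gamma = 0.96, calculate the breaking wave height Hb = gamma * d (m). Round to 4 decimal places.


Hb = gamma * d
Hb = 0.96 * 2.93
Hb = 2.8128 m

2.8128


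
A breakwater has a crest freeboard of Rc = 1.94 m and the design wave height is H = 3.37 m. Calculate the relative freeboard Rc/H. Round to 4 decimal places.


Relative freeboard = Rc / H
= 1.94 / 3.37
= 0.5757

0.5757
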